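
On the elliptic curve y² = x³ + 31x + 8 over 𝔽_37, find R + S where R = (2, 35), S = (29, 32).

(2, 35) + (29, 32). λ = (32 - 35)/(29 - 2) ≡ 34/27 mod 37. 27⁻¹ ≡ 11 (mod 37) since 27·11 = 297 ≡ 1, so λ ≡ 4.
  x = λ² - 2 - 29 = 16 - 31 ≡ 22; y = λ·(2 - 22) - 35 ≡ 33. → (22, 33)

(22, 33)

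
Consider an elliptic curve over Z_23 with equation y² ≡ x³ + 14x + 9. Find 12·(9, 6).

Write G = (9, 6).
Repeated addition: build up to 12G.
2G: tangent at (9, 6): λ = (3·9² + 14)/(2·6) ≡ 4/12. 12⁻¹ ≡ 2 (mod 23), so λ ≡ 4·2 ≡ 8.
  x = λ² - 9 - 9 = 64 - 18 ≡ 0; y = λ·(9 - 0) - 6 ≡ 20. → (0, 20)
3G: (0, 20) + (9, 6). λ = (6 - 20)/(9 - 0) ≡ 9/9 mod 23. 9⁻¹ ≡ 18 (mod 23), so λ ≡ 1.
  x = λ² - 0 - 9 = 1 - 9 ≡ 15; y = λ·(0 - 15) - 20 ≡ 11. → (15, 11)
4G: (15, 11) + (9, 6). λ = (6 - 11)/(9 - 15) ≡ 18/17 mod 23. 17⁻¹ ≡ 19 (mod 23), so λ ≡ 20.
  x = λ² - 15 - 9 = 400 - 24 ≡ 8; y = λ·(15 - 8) - 11 ≡ 14. → (8, 14)
5G: (8, 14) + (9, 6). λ = (6 - 14)/(9 - 8) ≡ 15/1 mod 23. 1⁻¹ ≡ 1 (mod 23), so λ ≡ 15.
  x = λ² - 8 - 9 = 225 - 17 ≡ 1; y = λ·(8 - 1) - 14 ≡ 22. → (1, 22)
6G: (1, 22) + (9, 6). λ = (6 - 22)/(9 - 1) ≡ 7/8 mod 23. 8⁻¹ ≡ 3 (mod 23), so λ ≡ 21.
  x = λ² - 1 - 9 = 441 - 10 ≡ 17; y = λ·(1 - 17) - 22 ≡ 10. → (17, 10)
7G: (17, 10) + (9, 6). λ = (6 - 10)/(9 - 17) ≡ 19/15 mod 23. 15⁻¹ ≡ 20 (mod 23), so λ ≡ 12.
  x = λ² - 17 - 9 = 144 - 26 ≡ 3; y = λ·(17 - 3) - 10 ≡ 20. → (3, 20)
8G: (3, 20) + (9, 6). λ = (6 - 20)/(9 - 3) ≡ 9/6 mod 23. 6⁻¹ ≡ 4 (mod 23) since 6·4 = 24 ≡ 1, so λ ≡ 13.
  x = λ² - 3 - 9 = 169 - 12 ≡ 19; y = λ·(3 - 19) - 20 ≡ 2. → (19, 2)
9G: (19, 2) + (9, 6). λ = (6 - 2)/(9 - 19) ≡ 4/13 mod 23. 13⁻¹ ≡ 16 (mod 23), so λ ≡ 18.
  x = λ² - 19 - 9 = 324 - 28 ≡ 20; y = λ·(19 - 20) - 2 ≡ 3. → (20, 3)
10G: (20, 3) + (9, 6). λ = (6 - 3)/(9 - 20) ≡ 3/12 mod 23. 12⁻¹ ≡ 2 (mod 23), so λ ≡ 6.
  x = λ² - 20 - 9 = 36 - 29 ≡ 7; y = λ·(20 - 7) - 3 ≡ 6. → (7, 6)
11G: (7, 6) + (9, 6). λ = (6 - 6)/(9 - 7) ≡ 0/2 mod 23. 2⁻¹ ≡ 12 (mod 23), so λ ≡ 0.
  x = λ² - 7 - 9 = 0 - 16 ≡ 7; y = λ·(7 - 7) - 6 ≡ 17. → (7, 17)
12G: (7, 17) + (9, 6). λ = (6 - 17)/(9 - 7) ≡ 12/2 mod 23. 2⁻¹ ≡ 12 (mod 23) since 2·12 = 24 ≡ 1, so λ ≡ 6.
  x = λ² - 7 - 9 = 36 - 16 ≡ 20; y = λ·(7 - 20) - 17 ≡ 20. → (20, 20)

(20, 20)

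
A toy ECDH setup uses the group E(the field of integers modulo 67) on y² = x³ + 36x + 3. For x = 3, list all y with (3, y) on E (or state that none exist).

x³ + 36x + 3 = 138 ≡ 4 (mod 67).
Square roots of 4 mod 67: 2 and 65 (since 2² = 4 ≡ 4).

2, 65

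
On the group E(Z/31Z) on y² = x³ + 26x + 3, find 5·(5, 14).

(18, 14)

Write P = (5, 14).
Repeated addition: build up to 5P.
2P: tangent at (5, 14): λ = (3·5² + 26)/(2·14) ≡ 8/28. 28⁻¹ ≡ 10 (mod 31) since 28·10 = 280 ≡ 1, so λ ≡ 8·10 ≡ 18.
  x = λ² - 5 - 5 = 324 - 10 ≡ 4; y = λ·(5 - 4) - 14 ≡ 4. → (4, 4)
3P: (4, 4) + (5, 14). λ = (14 - 4)/(5 - 4) ≡ 10/1 mod 31. 1⁻¹ ≡ 1 (mod 31), so λ ≡ 10.
  x = λ² - 4 - 5 = 100 - 9 ≡ 29; y = λ·(4 - 29) - 4 ≡ 25. → (29, 25)
4P: (29, 25) + (5, 14). λ = (14 - 25)/(5 - 29) ≡ 20/7 mod 31. 7⁻¹ ≡ 9 (mod 31) since 7·9 = 63 ≡ 1, so λ ≡ 25.
  x = λ² - 29 - 5 = 625 - 34 ≡ 2; y = λ·(29 - 2) - 25 ≡ 30. → (2, 30)
5P: (2, 30) + (5, 14). λ = (14 - 30)/(5 - 2) ≡ 15/3 mod 31. 3⁻¹ ≡ 21 (mod 31) since 3·21 = 63 ≡ 1, so λ ≡ 5.
  x = λ² - 2 - 5 = 25 - 7 ≡ 18; y = λ·(2 - 18) - 30 ≡ 14. → (18, 14)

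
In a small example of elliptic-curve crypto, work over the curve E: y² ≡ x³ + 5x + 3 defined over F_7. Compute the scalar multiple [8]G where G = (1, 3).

(6, 2)

Double-and-add on 8 = (1000)₂. Start with G = (1, 3) for the leading 1-bit.
double: tangent at (1, 3): λ = (3·1² + 5)/(2·3) ≡ 1/6. 6⁻¹ ≡ 6 (mod 7), so λ ≡ 1·6 ≡ 6.
  x = λ² - 1 - 1 = 36 - 2 ≡ 6; y = λ·(1 - 6) - 3 ≡ 2. → (6, 2)
double: tangent at (6, 2): λ = (3·6² + 5)/(2·2) ≡ 1/4. 4⁻¹ ≡ 2 (mod 7), so λ ≡ 1·2 ≡ 2.
  x = λ² - 6 - 6 = 4 - 12 ≡ 6; y = λ·(6 - 6) - 2 ≡ 5. → (6, 5)
double: tangent at (6, 5): λ = (3·6² + 5)/(2·5) ≡ 1/3. 3⁻¹ ≡ 5 (mod 7) since 3·5 = 15 ≡ 1, so λ ≡ 1·5 ≡ 5.
  x = λ² - 6 - 6 = 25 - 12 ≡ 6; y = λ·(6 - 6) - 5 ≡ 2. → (6, 2)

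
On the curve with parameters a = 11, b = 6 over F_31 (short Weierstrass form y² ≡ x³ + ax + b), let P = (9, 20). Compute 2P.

tangent at (9, 20): λ = (3·9² + 11)/(2·20) ≡ 6/9. 9⁻¹ ≡ 7 (mod 31) since 9·7 = 63 ≡ 1, so λ ≡ 6·7 ≡ 11.
  x = λ² - 9 - 9 = 121 - 18 ≡ 10; y = λ·(9 - 10) - 20 ≡ 0. → (10, 0)

(10, 0)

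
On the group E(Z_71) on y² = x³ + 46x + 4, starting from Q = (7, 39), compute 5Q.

(12, 15)

Repeated addition: build up to 5Q.
2Q: tangent at (7, 39): λ = (3·7² + 46)/(2·39) ≡ 51/7. 7⁻¹ ≡ 61 (mod 71), so λ ≡ 51·61 ≡ 58.
  x = λ² - 7 - 7 = 3364 - 14 ≡ 13; y = λ·(7 - 13) - 39 ≡ 39. → (13, 39)
3Q: (13, 39) + (7, 39). λ = (39 - 39)/(7 - 13) ≡ 0/65 mod 71. 65⁻¹ ≡ 59 (mod 71), so λ ≡ 0.
  x = λ² - 13 - 7 = 0 - 20 ≡ 51; y = λ·(13 - 51) - 39 ≡ 32. → (51, 32)
4Q: (51, 32) + (7, 39). λ = (39 - 32)/(7 - 51) ≡ 7/27 mod 71. 27⁻¹ ≡ 50 (mod 71), so λ ≡ 66.
  x = λ² - 51 - 7 = 4356 - 58 ≡ 38; y = λ·(51 - 38) - 32 ≡ 45. → (38, 45)
5Q: (38, 45) + (7, 39). λ = (39 - 45)/(7 - 38) ≡ 65/40 mod 71. 40⁻¹ ≡ 16 (mod 71), so λ ≡ 46.
  x = λ² - 38 - 7 = 2116 - 45 ≡ 12; y = λ·(38 - 12) - 45 ≡ 15. → (12, 15)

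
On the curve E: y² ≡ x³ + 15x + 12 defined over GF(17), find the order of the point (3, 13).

2P: tangent at (3, 13): λ = (3·3² + 15)/(2·13) ≡ 8/9. 9⁻¹ ≡ 2 (mod 17) since 9·2 = 18 ≡ 1, so λ ≡ 8·2 ≡ 16.
  x = λ² - 3 - 3 = 256 - 6 ≡ 12; y = λ·(3 - 12) - 13 ≡ 13. → (12, 13)
3P: (12, 13) + (3, 13). λ = (13 - 13)/(3 - 12) ≡ 0/8 mod 17. 8⁻¹ ≡ 15 (mod 17), so λ ≡ 0.
  x = λ² - 12 - 3 = 0 - 15 ≡ 2; y = λ·(12 - 2) - 13 ≡ 4. → (2, 4)
4P: (2, 4) + (3, 13). λ = (13 - 4)/(3 - 2) ≡ 9/1 mod 17. 1⁻¹ ≡ 1 (mod 17), so λ ≡ 9.
  x = λ² - 2 - 3 = 81 - 5 ≡ 8; y = λ·(2 - 8) - 4 ≡ 10. → (8, 10)
5P: (8, 10) + (3, 13). λ = (13 - 10)/(3 - 8) ≡ 3/12 mod 17. 12⁻¹ ≡ 10 (mod 17), so λ ≡ 13.
  x = λ² - 8 - 3 = 169 - 11 ≡ 5; y = λ·(8 - 5) - 10 ≡ 12. → (5, 12)
6P: (5, 12) + (3, 13). λ = (13 - 12)/(3 - 5) ≡ 1/15 mod 17. 15⁻¹ ≡ 8 (mod 17) since 15·8 = 120 ≡ 1, so λ ≡ 8.
  x = λ² - 5 - 3 = 64 - 8 ≡ 5; y = λ·(5 - 5) - 12 ≡ 5. → (5, 5)
7P: (5, 5) + (3, 13). λ = (13 - 5)/(3 - 5) ≡ 8/15 mod 17. 15⁻¹ ≡ 8 (mod 17), so λ ≡ 13.
  x = λ² - 5 - 3 = 169 - 8 ≡ 8; y = λ·(5 - 8) - 5 ≡ 7. → (8, 7)
8P: (8, 7) + (3, 13). λ = (13 - 7)/(3 - 8) ≡ 6/12 mod 17. 12⁻¹ ≡ 10 (mod 17), so λ ≡ 9.
  x = λ² - 8 - 3 = 81 - 11 ≡ 2; y = λ·(8 - 2) - 7 ≡ 13. → (2, 13)
9P: (2, 13) + (3, 13). λ = (13 - 13)/(3 - 2) ≡ 0/1 mod 17. 1⁻¹ ≡ 1 (mod 17), so λ ≡ 0.
  x = λ² - 2 - 3 = 0 - 5 ≡ 12; y = λ·(2 - 12) - 13 ≡ 4. → (12, 4)
10P: (12, 4) + (3, 13). λ = (13 - 4)/(3 - 12) ≡ 9/8 mod 17. 8⁻¹ ≡ 15 (mod 17) since 8·15 = 120 ≡ 1, so λ ≡ 16.
  x = λ² - 12 - 3 = 256 - 15 ≡ 3; y = λ·(12 - 3) - 4 ≡ 4. → (3, 4)
11P: (3, 4) + (3, 13): same x and y₁ ≡ -y₂, so the sum is 𝒪.
11P = 𝒪, so the order is 11.

11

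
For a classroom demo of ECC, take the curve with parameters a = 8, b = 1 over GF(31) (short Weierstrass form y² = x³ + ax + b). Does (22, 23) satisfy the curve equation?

y² = 23² ≡ 2; x³ + 8x + 1 = 10825 ≡ 6 (mod 31). 2 ≠ 6.

no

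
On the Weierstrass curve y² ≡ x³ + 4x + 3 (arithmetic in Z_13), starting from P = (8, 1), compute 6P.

Repeated addition: build up to 6P.
2P: tangent at (8, 1): λ = (3·8² + 4)/(2·1) ≡ 1/2. 2⁻¹ ≡ 7 (mod 13) since 2·7 = 14 ≡ 1, so λ ≡ 1·7 ≡ 7.
  x = λ² - 8 - 8 = 49 - 16 ≡ 7; y = λ·(8 - 7) - 1 ≡ 6. → (7, 6)
3P: (7, 6) + (8, 1). λ = (1 - 6)/(8 - 7) ≡ 8/1 mod 13. 1⁻¹ ≡ 1 (mod 13) since 1·1 = 1 ≡ 1, so λ ≡ 8.
  x = λ² - 7 - 8 = 64 - 15 ≡ 10; y = λ·(7 - 10) - 6 ≡ 9. → (10, 9)
4P: (10, 9) + (8, 1). λ = (1 - 9)/(8 - 10) ≡ 5/11 mod 13. 11⁻¹ ≡ 6 (mod 13), so λ ≡ 4.
  x = λ² - 10 - 8 = 16 - 18 ≡ 11; y = λ·(10 - 11) - 9 ≡ 0. → (11, 0)
5P: (11, 0) + (8, 1). λ = (1 - 0)/(8 - 11) ≡ 1/10 mod 13. 10⁻¹ ≡ 4 (mod 13), so λ ≡ 4.
  x = λ² - 11 - 8 = 16 - 19 ≡ 10; y = λ·(11 - 10) - 0 ≡ 4. → (10, 4)
6P: (10, 4) + (8, 1). λ = (1 - 4)/(8 - 10) ≡ 10/11 mod 13. 11⁻¹ ≡ 6 (mod 13), so λ ≡ 8.
  x = λ² - 10 - 8 = 64 - 18 ≡ 7; y = λ·(10 - 7) - 4 ≡ 7. → (7, 7)

(7, 7)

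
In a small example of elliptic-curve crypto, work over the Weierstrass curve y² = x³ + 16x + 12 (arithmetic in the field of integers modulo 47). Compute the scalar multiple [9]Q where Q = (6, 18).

Repeated addition: build up to 9Q.
2Q: tangent at (6, 18): λ = (3·6² + 16)/(2·18) ≡ 30/36. 36⁻¹ ≡ 17 (mod 47), so λ ≡ 30·17 ≡ 40.
  x = λ² - 6 - 6 = 1600 - 12 ≡ 37; y = λ·(6 - 37) - 18 ≡ 11. → (37, 11)
3Q: (37, 11) + (6, 18). λ = (18 - 11)/(6 - 37) ≡ 7/16 mod 47. 16⁻¹ ≡ 3 (mod 47), so λ ≡ 21.
  x = λ² - 37 - 6 = 441 - 43 ≡ 22; y = λ·(37 - 22) - 11 ≡ 22. → (22, 22)
4Q: (22, 22) + (6, 18). λ = (18 - 22)/(6 - 22) ≡ 43/31 mod 47. 31⁻¹ ≡ 44 (mod 47), so λ ≡ 12.
  x = λ² - 22 - 6 = 144 - 28 ≡ 22; y = λ·(22 - 22) - 22 ≡ 25. → (22, 25)
5Q: (22, 25) + (6, 18). λ = (18 - 25)/(6 - 22) ≡ 40/31 mod 47. 31⁻¹ ≡ 44 (mod 47), so λ ≡ 21.
  x = λ² - 22 - 6 = 441 - 28 ≡ 37; y = λ·(22 - 37) - 25 ≡ 36. → (37, 36)
6Q: (37, 36) + (6, 18). λ = (18 - 36)/(6 - 37) ≡ 29/16 mod 47. 16⁻¹ ≡ 3 (mod 47) since 16·3 = 48 ≡ 1, so λ ≡ 40.
  x = λ² - 37 - 6 = 1600 - 43 ≡ 6; y = λ·(37 - 6) - 36 ≡ 29. → (6, 29)
7Q: (6, 29) + (6, 18): same x and y₁ ≡ -y₂, so the sum is ∞.
8Q: ∞ + (6, 18) = (6, 18) (identity).
9Q: tangent at (6, 18): λ = (3·6² + 16)/(2·18) ≡ 30/36. 36⁻¹ ≡ 17 (mod 47), so λ ≡ 30·17 ≡ 40.
  x = λ² - 6 - 6 = 1600 - 12 ≡ 37; y = λ·(6 - 37) - 18 ≡ 11. → (37, 11)

(37, 11)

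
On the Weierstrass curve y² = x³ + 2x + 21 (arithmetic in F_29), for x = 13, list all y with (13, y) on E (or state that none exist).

x³ + 2x + 21 = 2244 ≡ 11 (mod 29).
11 is a non-residue mod 29; no y exists.

none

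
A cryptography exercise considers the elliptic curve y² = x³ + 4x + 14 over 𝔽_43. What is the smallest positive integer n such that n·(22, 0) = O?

2P: (22, 0) + (22, 0): same x and y₁ ≡ -y₂, so the sum is O.
2P = O, so the order is 2.

2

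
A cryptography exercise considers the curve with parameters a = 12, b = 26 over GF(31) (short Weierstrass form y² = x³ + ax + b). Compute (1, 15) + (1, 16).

The two points share x = 1 and their y-coordinates satisfy 15 + 16 ≡ 0 (mod 31), so they are inverses. Their sum is 𝒪.

O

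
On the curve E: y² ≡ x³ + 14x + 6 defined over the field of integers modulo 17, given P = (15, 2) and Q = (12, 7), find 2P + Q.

First 2P:
Repeated addition: build up to 2P.
2P: tangent at (15, 2): λ = (3·15² + 14)/(2·2) ≡ 9/4. 4⁻¹ ≡ 13 (mod 17) since 4·13 = 52 ≡ 1, so λ ≡ 9·13 ≡ 15.
  x = λ² - 15 - 15 = 225 - 30 ≡ 8; y = λ·(15 - 8) - 2 ≡ 1. → (8, 1)
2P = (8, 1).
Finally 2P + Q:
(8, 1) + (12, 7). λ = (7 - 1)/(12 - 8) ≡ 6/4 mod 17. 4⁻¹ ≡ 13 (mod 17), so λ ≡ 10.
  x = λ² - 8 - 12 = 100 - 20 ≡ 12; y = λ·(8 - 12) - 1 ≡ 10. → (12, 10)

(12, 10)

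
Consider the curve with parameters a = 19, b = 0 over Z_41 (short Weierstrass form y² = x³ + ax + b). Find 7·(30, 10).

(19, 2)

Write P = (30, 10).
Double-and-add on 7 = (111)₂. Start with P = (30, 10) for the leading 1-bit.
double: tangent at (30, 10): λ = (3·30² + 19)/(2·10) ≡ 13/20. 20⁻¹ ≡ 39 (mod 41), so λ ≡ 13·39 ≡ 15.
  x = λ² - 30 - 30 = 225 - 60 ≡ 1; y = λ·(30 - 1) - 10 ≡ 15. → (1, 15)
add P: (1, 15) + (30, 10). λ = (10 - 15)/(30 - 1) ≡ 36/29 mod 41. 29⁻¹ ≡ 17 (mod 41) since 29·17 = 493 ≡ 1, so λ ≡ 38.
  x = λ² - 1 - 30 = 1444 - 31 ≡ 19; y = λ·(1 - 19) - 15 ≡ 39. → (19, 39)
double: tangent at (19, 39): λ = (3·19² + 19)/(2·39) ≡ 36/37. 37⁻¹ ≡ 10 (mod 41), so λ ≡ 36·10 ≡ 32.
  x = λ² - 19 - 19 = 1024 - 38 ≡ 2; y = λ·(19 - 2) - 39 ≡ 13. → (2, 13)
add P: (2, 13) + (30, 10). λ = (10 - 13)/(30 - 2) ≡ 38/28 mod 41. 28⁻¹ ≡ 22 (mod 41), so λ ≡ 16.
  x = λ² - 2 - 30 = 256 - 32 ≡ 19; y = λ·(2 - 19) - 13 ≡ 2. → (19, 2)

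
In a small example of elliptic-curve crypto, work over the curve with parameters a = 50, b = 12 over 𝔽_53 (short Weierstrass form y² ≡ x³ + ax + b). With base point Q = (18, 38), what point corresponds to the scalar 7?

(29, 26)

Double-and-add on 7 = (111)₂. Start with Q = (18, 38) for the leading 1-bit.
double: tangent at (18, 38): λ = (3·18² + 50)/(2·38) ≡ 15/23. 23⁻¹ ≡ 30 (mod 53) since 23·30 = 690 ≡ 1, so λ ≡ 15·30 ≡ 26.
  x = λ² - 18 - 18 = 676 - 36 ≡ 4; y = λ·(18 - 4) - 38 ≡ 8. → (4, 8)
add Q: (4, 8) + (18, 38). λ = (38 - 8)/(18 - 4) ≡ 30/14 mod 53. 14⁻¹ ≡ 19 (mod 53) since 14·19 = 266 ≡ 1, so λ ≡ 40.
  x = λ² - 4 - 18 = 1600 - 22 ≡ 41; y = λ·(4 - 41) - 8 ≡ 49. → (41, 49)
double: tangent at (41, 49): λ = (3·41² + 50)/(2·49) ≡ 5/45. 45⁻¹ ≡ 33 (mod 53), so λ ≡ 5·33 ≡ 6.
  x = λ² - 41 - 41 = 36 - 82 ≡ 7; y = λ·(41 - 7) - 49 ≡ 49. → (7, 49)
add Q: (7, 49) + (18, 38). λ = (38 - 49)/(18 - 7) ≡ 42/11 mod 53. 11⁻¹ ≡ 29 (mod 53), so λ ≡ 52.
  x = λ² - 7 - 18 = 2704 - 25 ≡ 29; y = λ·(7 - 29) - 49 ≡ 26. → (29, 26)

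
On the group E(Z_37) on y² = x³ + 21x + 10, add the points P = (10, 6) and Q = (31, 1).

(10, 6) + (31, 1). λ = (1 - 6)/(31 - 10) ≡ 32/21 mod 37. 21⁻¹ ≡ 30 (mod 37) since 21·30 = 630 ≡ 1, so λ ≡ 35.
  x = λ² - 10 - 31 = 1225 - 41 ≡ 0; y = λ·(10 - 0) - 6 ≡ 11. → (0, 11)

(0, 11)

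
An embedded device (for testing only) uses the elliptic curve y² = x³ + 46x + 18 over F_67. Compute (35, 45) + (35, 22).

O

The two points share x = 35 and their y-coordinates satisfy 45 + 22 ≡ 0 (mod 67), so they are inverses. Their sum is O.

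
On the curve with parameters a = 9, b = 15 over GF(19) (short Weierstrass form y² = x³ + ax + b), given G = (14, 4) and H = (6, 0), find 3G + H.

First 3G:
Repeated addition: build up to 3G.
2G: tangent at (14, 4): λ = (3·14² + 9)/(2·4) ≡ 8/8. 8⁻¹ ≡ 12 (mod 19), so λ ≡ 8·12 ≡ 1.
  x = λ² - 14 - 14 = 1 - 28 ≡ 11; y = λ·(14 - 11) - 4 ≡ 18. → (11, 18)
3G: (11, 18) + (14, 4). λ = (4 - 18)/(14 - 11) ≡ 5/3 mod 19. 3⁻¹ ≡ 13 (mod 19), so λ ≡ 8.
  x = λ² - 11 - 14 = 64 - 25 ≡ 1; y = λ·(11 - 1) - 18 ≡ 5. → (1, 5)
3G = (1, 5).
Finally 3G + H:
(1, 5) + (6, 0). λ = (0 - 5)/(6 - 1) ≡ 14/5 mod 19. 5⁻¹ ≡ 4 (mod 19), so λ ≡ 18.
  x = λ² - 1 - 6 = 324 - 7 ≡ 13; y = λ·(1 - 13) - 5 ≡ 7. → (13, 7)

(13, 7)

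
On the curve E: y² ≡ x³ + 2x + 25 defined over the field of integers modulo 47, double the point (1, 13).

(2, 32)

tangent at (1, 13): λ = (3·1² + 2)/(2·13) ≡ 5/26. 26⁻¹ ≡ 38 (mod 47) since 26·38 = 988 ≡ 1, so λ ≡ 5·38 ≡ 2.
  x = λ² - 1 - 1 = 4 - 2 ≡ 2; y = λ·(1 - 2) - 13 ≡ 32. → (2, 32)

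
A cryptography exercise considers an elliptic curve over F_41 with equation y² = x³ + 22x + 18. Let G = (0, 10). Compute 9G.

Repeated addition: build up to 9G.
2G: tangent at (0, 10): λ = (3·0² + 22)/(2·10) ≡ 22/20. 20⁻¹ ≡ 39 (mod 41) since 20·39 = 780 ≡ 1, so λ ≡ 22·39 ≡ 38.
  x = λ² - 0 - 0 = 1444 - 0 ≡ 9; y = λ·(0 - 9) - 10 ≡ 17. → (9, 17)
3G: (9, 17) + (0, 10). λ = (10 - 17)/(0 - 9) ≡ 34/32 mod 41. 32⁻¹ ≡ 9 (mod 41), so λ ≡ 19.
  x = λ² - 9 - 0 = 361 - 9 ≡ 24; y = λ·(9 - 24) - 17 ≡ 26. → (24, 26)
4G: (24, 26) + (0, 10). λ = (10 - 26)/(0 - 24) ≡ 25/17 mod 41. 17⁻¹ ≡ 29 (mod 41), so λ ≡ 28.
  x = λ² - 24 - 0 = 784 - 24 ≡ 22; y = λ·(24 - 22) - 26 ≡ 30. → (22, 30)
5G: (22, 30) + (0, 10). λ = (10 - 30)/(0 - 22) ≡ 21/19 mod 41. 19⁻¹ ≡ 13 (mod 41), so λ ≡ 27.
  x = λ² - 22 - 0 = 729 - 22 ≡ 10; y = λ·(22 - 10) - 30 ≡ 7. → (10, 7)
6G: (10, 7) + (0, 10). λ = (10 - 7)/(0 - 10) ≡ 3/31 mod 41. 31⁻¹ ≡ 4 (mod 41), so λ ≡ 12.
  x = λ² - 10 - 0 = 144 - 10 ≡ 11; y = λ·(10 - 11) - 7 ≡ 22. → (11, 22)
7G: (11, 22) + (0, 10). λ = (10 - 22)/(0 - 11) ≡ 29/30 mod 41. 30⁻¹ ≡ 26 (mod 41), so λ ≡ 16.
  x = λ² - 11 - 0 = 256 - 11 ≡ 40; y = λ·(11 - 40) - 22 ≡ 6. → (40, 6)
8G: (40, 6) + (0, 10). λ = (10 - 6)/(0 - 40) ≡ 4/1 mod 41. 1⁻¹ ≡ 1 (mod 41) since 1·1 = 1 ≡ 1, so λ ≡ 4.
  x = λ² - 40 - 0 = 16 - 40 ≡ 17; y = λ·(40 - 17) - 6 ≡ 4. → (17, 4)
9G: (17, 4) + (0, 10). λ = (10 - 4)/(0 - 17) ≡ 6/24 mod 41. 24⁻¹ ≡ 12 (mod 41) since 24·12 = 288 ≡ 1, so λ ≡ 31.
  x = λ² - 17 - 0 = 961 - 17 ≡ 1; y = λ·(17 - 1) - 4 ≡ 0. → (1, 0)

(1, 0)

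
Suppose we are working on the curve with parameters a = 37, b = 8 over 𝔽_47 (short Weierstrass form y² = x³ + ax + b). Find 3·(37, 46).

(25, 25)

Write G = (37, 46).
Repeated addition: build up to 3G.
2G: tangent at (37, 46): λ = (3·37² + 37)/(2·46) ≡ 8/45. 45⁻¹ ≡ 23 (mod 47), so λ ≡ 8·23 ≡ 43.
  x = λ² - 37 - 37 = 1849 - 74 ≡ 36; y = λ·(37 - 36) - 46 ≡ 44. → (36, 44)
3G: (36, 44) + (37, 46). λ = (46 - 44)/(37 - 36) ≡ 2/1 mod 47. 1⁻¹ ≡ 1 (mod 47), so λ ≡ 2.
  x = λ² - 36 - 37 = 4 - 73 ≡ 25; y = λ·(36 - 25) - 44 ≡ 25. → (25, 25)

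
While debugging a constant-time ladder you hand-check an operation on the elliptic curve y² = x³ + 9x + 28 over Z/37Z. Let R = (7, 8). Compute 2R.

tangent at (7, 8): λ = (3·7² + 9)/(2·8) ≡ 8/16. 16⁻¹ ≡ 7 (mod 37), so λ ≡ 8·7 ≡ 19.
  x = λ² - 7 - 7 = 361 - 14 ≡ 14; y = λ·(7 - 14) - 8 ≡ 7. → (14, 7)

(14, 7)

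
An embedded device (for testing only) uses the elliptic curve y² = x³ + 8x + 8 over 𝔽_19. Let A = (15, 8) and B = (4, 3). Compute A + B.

(9, 12)

(15, 8) + (4, 3). λ = (3 - 8)/(4 - 15) ≡ 14/8 mod 19. 8⁻¹ ≡ 12 (mod 19) since 8·12 = 96 ≡ 1, so λ ≡ 16.
  x = λ² - 15 - 4 = 256 - 19 ≡ 9; y = λ·(15 - 9) - 8 ≡ 12. → (9, 12)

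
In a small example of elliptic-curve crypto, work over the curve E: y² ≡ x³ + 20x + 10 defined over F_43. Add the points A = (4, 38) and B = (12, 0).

(4, 38) + (12, 0). λ = (0 - 38)/(12 - 4) ≡ 5/8 mod 43. 8⁻¹ ≡ 27 (mod 43), so λ ≡ 6.
  x = λ² - 4 - 12 = 36 - 16 ≡ 20; y = λ·(4 - 20) - 38 ≡ 38. → (20, 38)

(20, 38)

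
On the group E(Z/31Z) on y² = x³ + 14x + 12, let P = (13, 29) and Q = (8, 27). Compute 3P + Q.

(14, 21)

First 3P:
Repeated addition: build up to 3P.
2P: tangent at (13, 29): λ = (3·13² + 14)/(2·29) ≡ 25/27. 27⁻¹ ≡ 23 (mod 31), so λ ≡ 25·23 ≡ 17.
  x = λ² - 13 - 13 = 289 - 26 ≡ 15; y = λ·(13 - 15) - 29 ≡ 30. → (15, 30)
3P: (15, 30) + (13, 29). λ = (29 - 30)/(13 - 15) ≡ 30/29 mod 31. 29⁻¹ ≡ 15 (mod 31) since 29·15 = 435 ≡ 1, so λ ≡ 16.
  x = λ² - 15 - 13 = 256 - 28 ≡ 11; y = λ·(15 - 11) - 30 ≡ 3. → (11, 3)
3P = (11, 3).
Finally 3P + Q:
(11, 3) + (8, 27). λ = (27 - 3)/(8 - 11) ≡ 24/28 mod 31. 28⁻¹ ≡ 10 (mod 31) since 28·10 = 280 ≡ 1, so λ ≡ 23.
  x = λ² - 11 - 8 = 529 - 19 ≡ 14; y = λ·(11 - 14) - 3 ≡ 21. → (14, 21)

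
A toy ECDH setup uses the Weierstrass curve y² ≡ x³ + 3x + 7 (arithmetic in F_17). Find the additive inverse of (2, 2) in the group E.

-(2, 2) = (2, -2 mod 17) = (2, 15).

(2, 15)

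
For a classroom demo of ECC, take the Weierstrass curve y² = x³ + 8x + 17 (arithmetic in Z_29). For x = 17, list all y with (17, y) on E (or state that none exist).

x³ + 8x + 17 = 5066 ≡ 20 (mod 29).
Square roots of 20 mod 29: 7 and 22 (since 7² = 49 ≡ 20).

7, 22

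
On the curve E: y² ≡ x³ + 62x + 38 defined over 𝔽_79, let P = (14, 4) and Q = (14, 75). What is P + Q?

The two points share x = 14 and their y-coordinates satisfy 4 + 75 ≡ 0 (mod 79), so they are inverses. Their sum is O.

O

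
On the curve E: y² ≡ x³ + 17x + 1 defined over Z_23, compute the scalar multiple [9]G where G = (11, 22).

Double-and-add on 9 = (1001)₂. Start with G = (11, 22) for the leading 1-bit.
double: tangent at (11, 22): λ = (3·11² + 17)/(2·22) ≡ 12/21. 21⁻¹ ≡ 11 (mod 23), so λ ≡ 12·11 ≡ 17.
  x = λ² - 11 - 11 = 289 - 22 ≡ 14; y = λ·(11 - 14) - 22 ≡ 19. → (14, 19)
double: tangent at (14, 19): λ = (3·14² + 17)/(2·19) ≡ 7/15. 15⁻¹ ≡ 20 (mod 23) since 15·20 = 300 ≡ 1, so λ ≡ 7·20 ≡ 2.
  x = λ² - 14 - 14 = 4 - 28 ≡ 22; y = λ·(14 - 22) - 19 ≡ 11. → (22, 11)
double: tangent at (22, 11): λ = (3·22² + 17)/(2·11) ≡ 20/22. 22⁻¹ ≡ 22 (mod 23) since 22·22 = 484 ≡ 1, so λ ≡ 20·22 ≡ 3.
  x = λ² - 22 - 22 = 9 - 44 ≡ 11; y = λ·(22 - 11) - 11 ≡ 22. → (11, 22)
add G: tangent at (11, 22): λ = (3·11² + 17)/(2·22) ≡ 12/21. 21⁻¹ ≡ 11 (mod 23), so λ ≡ 12·11 ≡ 17.
  x = λ² - 11 - 11 = 289 - 22 ≡ 14; y = λ·(11 - 14) - 22 ≡ 19. → (14, 19)

(14, 19)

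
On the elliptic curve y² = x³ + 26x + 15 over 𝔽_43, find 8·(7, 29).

(20, 35)

Write P = (7, 29).
Double-and-add on 8 = (1000)₂. Start with P = (7, 29) for the leading 1-bit.
double: tangent at (7, 29): λ = (3·7² + 26)/(2·29) ≡ 1/15. 15⁻¹ ≡ 23 (mod 43) since 15·23 = 345 ≡ 1, so λ ≡ 1·23 ≡ 23.
  x = λ² - 7 - 7 = 529 - 14 ≡ 42; y = λ·(7 - 42) - 29 ≡ 26. → (42, 26)
double: tangent at (42, 26): λ = (3·42² + 26)/(2·26) ≡ 29/9. 9⁻¹ ≡ 24 (mod 43) since 9·24 = 216 ≡ 1, so λ ≡ 29·24 ≡ 8.
  x = λ² - 42 - 42 = 64 - 84 ≡ 23; y = λ·(42 - 23) - 26 ≡ 40. → (23, 40)
double: tangent at (23, 40): λ = (3·23² + 26)/(2·40) ≡ 22/37. 37⁻¹ ≡ 7 (mod 43), so λ ≡ 22·7 ≡ 25.
  x = λ² - 23 - 23 = 625 - 46 ≡ 20; y = λ·(23 - 20) - 40 ≡ 35. → (20, 35)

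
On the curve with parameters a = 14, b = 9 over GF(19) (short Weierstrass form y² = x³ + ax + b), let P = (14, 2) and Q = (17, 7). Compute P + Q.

(14, 2) + (17, 7). λ = (7 - 2)/(17 - 14) ≡ 5/3 mod 19. 3⁻¹ ≡ 13 (mod 19), so λ ≡ 8.
  x = λ² - 14 - 17 = 64 - 31 ≡ 14; y = λ·(14 - 14) - 2 ≡ 17. → (14, 17)

(14, 17)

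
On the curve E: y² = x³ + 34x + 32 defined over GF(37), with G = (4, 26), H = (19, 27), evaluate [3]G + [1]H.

First 3G:
Repeated addition: build up to 3G.
2G: tangent at (4, 26): λ = (3·4² + 34)/(2·26) ≡ 8/15. 15⁻¹ ≡ 5 (mod 37), so λ ≡ 8·5 ≡ 3.
  x = λ² - 4 - 4 = 9 - 8 ≡ 1; y = λ·(4 - 1) - 26 ≡ 20. → (1, 20)
3G: (1, 20) + (4, 26). λ = (26 - 20)/(4 - 1) ≡ 6/3 mod 37. 3⁻¹ ≡ 25 (mod 37), so λ ≡ 2.
  x = λ² - 1 - 4 = 4 - 5 ≡ 36; y = λ·(1 - 36) - 20 ≡ 21. → (36, 21)
3G = (36, 21).
Finally 3G + H:
(36, 21) + (19, 27). λ = (27 - 21)/(19 - 36) ≡ 6/20 mod 37. 20⁻¹ ≡ 13 (mod 37) since 20·13 = 260 ≡ 1, so λ ≡ 4.
  x = λ² - 36 - 19 = 16 - 55 ≡ 35; y = λ·(36 - 35) - 21 ≡ 20. → (35, 20)

(35, 20)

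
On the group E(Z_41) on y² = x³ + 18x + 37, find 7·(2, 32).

(4, 3)

Write G = (2, 32).
Double-and-add on 7 = (111)₂. Start with G = (2, 32) for the leading 1-bit.
double: tangent at (2, 32): λ = (3·2² + 18)/(2·32) ≡ 30/23. 23⁻¹ ≡ 25 (mod 41), so λ ≡ 30·25 ≡ 12.
  x = λ² - 2 - 2 = 144 - 4 ≡ 17; y = λ·(2 - 17) - 32 ≡ 34. → (17, 34)
add G: (17, 34) + (2, 32). λ = (32 - 34)/(2 - 17) ≡ 39/26 mod 41. 26⁻¹ ≡ 30 (mod 41), so λ ≡ 22.
  x = λ² - 17 - 2 = 484 - 19 ≡ 14; y = λ·(17 - 14) - 34 ≡ 32. → (14, 32)
double: tangent at (14, 32): λ = (3·14² + 18)/(2·32) ≡ 32/23. 23⁻¹ ≡ 25 (mod 41), so λ ≡ 32·25 ≡ 21.
  x = λ² - 14 - 14 = 441 - 28 ≡ 3; y = λ·(14 - 3) - 32 ≡ 35. → (3, 35)
add G: (3, 35) + (2, 32). λ = (32 - 35)/(2 - 3) ≡ 38/40 mod 41. 40⁻¹ ≡ 40 (mod 41) since 40·40 = 1600 ≡ 1, so λ ≡ 3.
  x = λ² - 3 - 2 = 9 - 5 ≡ 4; y = λ·(3 - 4) - 35 ≡ 3. → (4, 3)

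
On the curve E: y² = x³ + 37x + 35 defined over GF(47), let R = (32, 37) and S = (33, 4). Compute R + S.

(32, 37) + (33, 4). λ = (4 - 37)/(33 - 32) ≡ 14/1 mod 47. 1⁻¹ ≡ 1 (mod 47), so λ ≡ 14.
  x = λ² - 32 - 33 = 196 - 65 ≡ 37; y = λ·(32 - 37) - 37 ≡ 34. → (37, 34)

(37, 34)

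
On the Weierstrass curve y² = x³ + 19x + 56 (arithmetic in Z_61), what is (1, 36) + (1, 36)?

(2, 23)

tangent at (1, 36): λ = (3·1² + 19)/(2·36) ≡ 22/11. 11⁻¹ ≡ 50 (mod 61) since 11·50 = 550 ≡ 1, so λ ≡ 22·50 ≡ 2.
  x = λ² - 1 - 1 = 4 - 2 ≡ 2; y = λ·(1 - 2) - 36 ≡ 23. → (2, 23)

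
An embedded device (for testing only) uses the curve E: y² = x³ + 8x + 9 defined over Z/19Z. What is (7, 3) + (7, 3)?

tangent at (7, 3): λ = (3·7² + 8)/(2·3) ≡ 3/6. 6⁻¹ ≡ 16 (mod 19) since 6·16 = 96 ≡ 1, so λ ≡ 3·16 ≡ 10.
  x = λ² - 7 - 7 = 100 - 14 ≡ 10; y = λ·(7 - 10) - 3 ≡ 5. → (10, 5)

(10, 5)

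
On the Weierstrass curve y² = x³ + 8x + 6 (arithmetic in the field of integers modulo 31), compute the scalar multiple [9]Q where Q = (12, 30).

(14, 14)

Double-and-add on 9 = (1001)₂. Start with Q = (12, 30) for the leading 1-bit.
double: tangent at (12, 30): λ = (3·12² + 8)/(2·30) ≡ 6/29. 29⁻¹ ≡ 15 (mod 31), so λ ≡ 6·15 ≡ 28.
  x = λ² - 12 - 12 = 784 - 24 ≡ 16; y = λ·(12 - 16) - 30 ≡ 13. → (16, 13)
double: tangent at (16, 13): λ = (3·16² + 8)/(2·13) ≡ 1/26. 26⁻¹ ≡ 6 (mod 31), so λ ≡ 1·6 ≡ 6.
  x = λ² - 16 - 16 = 36 - 32 ≡ 4; y = λ·(16 - 4) - 13 ≡ 28. → (4, 28)
double: tangent at (4, 28): λ = (3·4² + 8)/(2·28) ≡ 25/25. 25⁻¹ ≡ 5 (mod 31) since 25·5 = 125 ≡ 1, so λ ≡ 25·5 ≡ 1.
  x = λ² - 4 - 4 = 1 - 8 ≡ 24; y = λ·(4 - 24) - 28 ≡ 14. → (24, 14)
add Q: (24, 14) + (12, 30). λ = (30 - 14)/(12 - 24) ≡ 16/19 mod 31. 19⁻¹ ≡ 18 (mod 31), so λ ≡ 9.
  x = λ² - 24 - 12 = 81 - 36 ≡ 14; y = λ·(24 - 14) - 14 ≡ 14. → (14, 14)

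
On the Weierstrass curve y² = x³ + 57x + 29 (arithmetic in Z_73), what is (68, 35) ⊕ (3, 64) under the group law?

(14, 33)

(68, 35) + (3, 64). λ = (64 - 35)/(3 - 68) ≡ 29/8 mod 73. 8⁻¹ ≡ 64 (mod 73) since 8·64 = 512 ≡ 1, so λ ≡ 31.
  x = λ² - 68 - 3 = 961 - 71 ≡ 14; y = λ·(68 - 14) - 35 ≡ 33. → (14, 33)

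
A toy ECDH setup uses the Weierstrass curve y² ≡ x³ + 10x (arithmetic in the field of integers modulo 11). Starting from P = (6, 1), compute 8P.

Repeated addition: build up to 8P.
2P: tangent at (6, 1): λ = (3·6² + 10)/(2·1) ≡ 8/2. 2⁻¹ ≡ 6 (mod 11), so λ ≡ 8·6 ≡ 4.
  x = λ² - 6 - 6 = 16 - 12 ≡ 4; y = λ·(6 - 4) - 1 ≡ 7. → (4, 7)
3P: (4, 7) + (6, 1). λ = (1 - 7)/(6 - 4) ≡ 5/2 mod 11. 2⁻¹ ≡ 6 (mod 11), so λ ≡ 8.
  x = λ² - 4 - 6 = 64 - 10 ≡ 10; y = λ·(4 - 10) - 7 ≡ 0. → (10, 0)
4P: (10, 0) + (6, 1). λ = (1 - 0)/(6 - 10) ≡ 1/7 mod 11. 7⁻¹ ≡ 8 (mod 11) since 7·8 = 56 ≡ 1, so λ ≡ 8.
  x = λ² - 10 - 6 = 64 - 16 ≡ 4; y = λ·(10 - 4) - 0 ≡ 4. → (4, 4)
5P: (4, 4) + (6, 1). λ = (1 - 4)/(6 - 4) ≡ 8/2 mod 11. 2⁻¹ ≡ 6 (mod 11), so λ ≡ 4.
  x = λ² - 4 - 6 = 16 - 10 ≡ 6; y = λ·(4 - 6) - 4 ≡ 10. → (6, 10)
6P: (6, 10) + (6, 1): same x and y₁ ≡ -y₂, so the sum is O.
7P: O + (6, 1) = (6, 1) (identity).
8P: tangent at (6, 1): λ = (3·6² + 10)/(2·1) ≡ 8/2. 2⁻¹ ≡ 6 (mod 11), so λ ≡ 8·6 ≡ 4.
  x = λ² - 6 - 6 = 16 - 12 ≡ 4; y = λ·(6 - 4) - 1 ≡ 7. → (4, 7)

(4, 7)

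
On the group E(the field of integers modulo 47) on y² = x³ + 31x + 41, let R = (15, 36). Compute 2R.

(7, 32)

tangent at (15, 36): λ = (3·15² + 31)/(2·36) ≡ 1/25. 25⁻¹ ≡ 32 (mod 47), so λ ≡ 1·32 ≡ 32.
  x = λ² - 15 - 15 = 1024 - 30 ≡ 7; y = λ·(15 - 7) - 36 ≡ 32. → (7, 32)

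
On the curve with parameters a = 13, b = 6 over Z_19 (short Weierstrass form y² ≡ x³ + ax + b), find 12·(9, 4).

Write P = (9, 4).
Repeated addition: build up to 12P.
2P: tangent at (9, 4): λ = (3·9² + 13)/(2·4) ≡ 9/8. 8⁻¹ ≡ 12 (mod 19), so λ ≡ 9·12 ≡ 13.
  x = λ² - 9 - 9 = 169 - 18 ≡ 18; y = λ·(9 - 18) - 4 ≡ 12. → (18, 12)
3P: (18, 12) + (9, 4). λ = (4 - 12)/(9 - 18) ≡ 11/10 mod 19. 10⁻¹ ≡ 2 (mod 19) since 10·2 = 20 ≡ 1, so λ ≡ 3.
  x = λ² - 18 - 9 = 9 - 27 ≡ 1; y = λ·(18 - 1) - 12 ≡ 1. → (1, 1)
4P: (1, 1) + (9, 4). λ = (4 - 1)/(9 - 1) ≡ 3/8 mod 19. 8⁻¹ ≡ 12 (mod 19) since 8·12 = 96 ≡ 1, so λ ≡ 17.
  x = λ² - 1 - 9 = 289 - 10 ≡ 13; y = λ·(1 - 13) - 1 ≡ 4. → (13, 4)
5P: (13, 4) + (9, 4). λ = (4 - 4)/(9 - 13) ≡ 0/15 mod 19. 15⁻¹ ≡ 14 (mod 19), so λ ≡ 0.
  x = λ² - 13 - 9 = 0 - 22 ≡ 16; y = λ·(13 - 16) - 4 ≡ 15. → (16, 15)
6P: (16, 15) + (9, 4). λ = (4 - 15)/(9 - 16) ≡ 8/12 mod 19. 12⁻¹ ≡ 8 (mod 19), so λ ≡ 7.
  x = λ² - 16 - 9 = 49 - 25 ≡ 5; y = λ·(16 - 5) - 15 ≡ 5. → (5, 5)
7P: (5, 5) + (9, 4). λ = (4 - 5)/(9 - 5) ≡ 18/4 mod 19. 4⁻¹ ≡ 5 (mod 19) since 4·5 = 20 ≡ 1, so λ ≡ 14.
  x = λ² - 5 - 9 = 196 - 14 ≡ 11; y = λ·(5 - 11) - 5 ≡ 6. → (11, 6)
8P: (11, 6) + (9, 4). λ = (4 - 6)/(9 - 11) ≡ 17/17 mod 19. 17⁻¹ ≡ 9 (mod 19) since 17·9 = 153 ≡ 1, so λ ≡ 1.
  x = λ² - 11 - 9 = 1 - 20 ≡ 0; y = λ·(11 - 0) - 6 ≡ 5. → (0, 5)
9P: (0, 5) + (9, 4). λ = (4 - 5)/(9 - 0) ≡ 18/9 mod 19. 9⁻¹ ≡ 17 (mod 19) since 9·17 = 153 ≡ 1, so λ ≡ 2.
  x = λ² - 0 - 9 = 4 - 9 ≡ 14; y = λ·(0 - 14) - 5 ≡ 5. → (14, 5)
10P: (14, 5) + (9, 4). λ = (4 - 5)/(9 - 14) ≡ 18/14 mod 19. 14⁻¹ ≡ 15 (mod 19), so λ ≡ 4.
  x = λ² - 14 - 9 = 16 - 23 ≡ 12; y = λ·(14 - 12) - 5 ≡ 3. → (12, 3)
11P: (12, 3) + (9, 4). λ = (4 - 3)/(9 - 12) ≡ 1/16 mod 19. 16⁻¹ ≡ 6 (mod 19) since 16·6 = 96 ≡ 1, so λ ≡ 6.
  x = λ² - 12 - 9 = 36 - 21 ≡ 15; y = λ·(12 - 15) - 3 ≡ 17. → (15, 17)
12P: (15, 17) + (9, 4). λ = (4 - 17)/(9 - 15) ≡ 6/13 mod 19. 13⁻¹ ≡ 3 (mod 19) since 13·3 = 39 ≡ 1, so λ ≡ 18.
  x = λ² - 15 - 9 = 324 - 24 ≡ 15; y = λ·(15 - 15) - 17 ≡ 2. → (15, 2)

(15, 2)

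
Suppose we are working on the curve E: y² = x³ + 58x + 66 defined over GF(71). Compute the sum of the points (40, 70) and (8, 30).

(29, 68)

(40, 70) + (8, 30). λ = (30 - 70)/(8 - 40) ≡ 31/39 mod 71. 39⁻¹ ≡ 51 (mod 71) since 39·51 = 1989 ≡ 1, so λ ≡ 19.
  x = λ² - 40 - 8 = 361 - 48 ≡ 29; y = λ·(40 - 29) - 70 ≡ 68. → (29, 68)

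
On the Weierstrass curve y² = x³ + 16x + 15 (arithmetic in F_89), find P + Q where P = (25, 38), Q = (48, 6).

(7, 84)

(25, 38) + (48, 6). λ = (6 - 38)/(48 - 25) ≡ 57/23 mod 89. 23⁻¹ ≡ 31 (mod 89), so λ ≡ 76.
  x = λ² - 25 - 48 = 5776 - 73 ≡ 7; y = λ·(25 - 7) - 38 ≡ 84. → (7, 84)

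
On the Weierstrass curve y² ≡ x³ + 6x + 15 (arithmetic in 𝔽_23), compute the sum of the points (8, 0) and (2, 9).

(8, 0) + (2, 9). λ = (9 - 0)/(2 - 8) ≡ 9/17 mod 23. 17⁻¹ ≡ 19 (mod 23) since 17·19 = 323 ≡ 1, so λ ≡ 10.
  x = λ² - 8 - 2 = 100 - 10 ≡ 21; y = λ·(8 - 21) - 0 ≡ 8. → (21, 8)

(21, 8)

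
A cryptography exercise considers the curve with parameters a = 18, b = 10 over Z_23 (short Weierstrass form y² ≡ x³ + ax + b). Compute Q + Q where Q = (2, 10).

tangent at (2, 10): λ = (3·2² + 18)/(2·10) ≡ 7/20. 20⁻¹ ≡ 15 (mod 23), so λ ≡ 7·15 ≡ 13.
  x = λ² - 2 - 2 = 169 - 4 ≡ 4; y = λ·(2 - 4) - 10 ≡ 10. → (4, 10)

(4, 10)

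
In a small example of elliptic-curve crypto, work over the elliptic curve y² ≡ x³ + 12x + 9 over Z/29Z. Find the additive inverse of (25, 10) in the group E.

-(25, 10) = (25, -10 mod 29) = (25, 19).

(25, 19)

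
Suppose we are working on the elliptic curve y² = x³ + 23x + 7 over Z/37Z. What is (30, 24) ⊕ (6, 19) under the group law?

(11, 0)

(30, 24) + (6, 19). λ = (19 - 24)/(6 - 30) ≡ 32/13 mod 37. 13⁻¹ ≡ 20 (mod 37), so λ ≡ 11.
  x = λ² - 30 - 6 = 121 - 36 ≡ 11; y = λ·(30 - 11) - 24 ≡ 0. → (11, 0)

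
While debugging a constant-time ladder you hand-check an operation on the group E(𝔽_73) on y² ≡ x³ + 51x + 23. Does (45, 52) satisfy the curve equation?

yes

y² = 52² ≡ 3; x³ + 51x + 23 = 93443 ≡ 3 (mod 73). 3 = 3.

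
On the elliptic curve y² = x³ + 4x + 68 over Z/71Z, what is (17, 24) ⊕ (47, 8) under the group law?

(17, 24) + (47, 8). λ = (8 - 24)/(47 - 17) ≡ 55/30 mod 71. 30⁻¹ ≡ 45 (mod 71), so λ ≡ 61.
  x = λ² - 17 - 47 = 3721 - 64 ≡ 36; y = λ·(17 - 36) - 24 ≡ 24. → (36, 24)

(36, 24)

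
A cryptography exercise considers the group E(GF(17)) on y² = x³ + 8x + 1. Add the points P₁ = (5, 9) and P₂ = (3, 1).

(5, 9) + (3, 1). λ = (1 - 9)/(3 - 5) ≡ 9/15 mod 17. 15⁻¹ ≡ 8 (mod 17), so λ ≡ 4.
  x = λ² - 5 - 3 = 16 - 8 ≡ 8; y = λ·(5 - 8) - 9 ≡ 13. → (8, 13)

(8, 13)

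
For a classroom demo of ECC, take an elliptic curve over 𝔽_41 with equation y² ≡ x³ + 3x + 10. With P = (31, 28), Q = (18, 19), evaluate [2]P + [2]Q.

(32, 19)

First 2P:
Repeated addition: build up to 2P.
2P: tangent at (31, 28): λ = (3·31² + 3)/(2·28) ≡ 16/15. 15⁻¹ ≡ 11 (mod 41), so λ ≡ 16·11 ≡ 12.
  x = λ² - 31 - 31 = 144 - 62 ≡ 0; y = λ·(31 - 0) - 28 ≡ 16. → (0, 16)
2P = (0, 16).
Next 2Q:
Repeated addition: build up to 2Q.
2Q: tangent at (18, 19): λ = (3·18² + 3)/(2·19) ≡ 32/38. 38⁻¹ ≡ 27 (mod 41), so λ ≡ 32·27 ≡ 3.
  x = λ² - 18 - 18 = 9 - 36 ≡ 14; y = λ·(18 - 14) - 19 ≡ 34. → (14, 34)
2Q = (14, 34).
Finally 2P + 2Q:
(0, 16) + (14, 34). λ = (34 - 16)/(14 - 0) ≡ 18/14 mod 41. 14⁻¹ ≡ 3 (mod 41), so λ ≡ 13.
  x = λ² - 0 - 14 = 169 - 14 ≡ 32; y = λ·(0 - 32) - 16 ≡ 19. → (32, 19)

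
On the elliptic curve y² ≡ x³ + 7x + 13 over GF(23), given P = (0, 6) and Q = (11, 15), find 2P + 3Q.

(17, 10)

First 2P:
Repeated addition: build up to 2P.
2P: tangent at (0, 6): λ = (3·0² + 7)/(2·6) ≡ 7/12. 12⁻¹ ≡ 2 (mod 23), so λ ≡ 7·2 ≡ 14.
  x = λ² - 0 - 0 = 196 - 0 ≡ 12; y = λ·(0 - 12) - 6 ≡ 10. → (12, 10)
2P = (12, 10).
Next 3Q:
Repeated addition: build up to 3Q.
2Q: tangent at (11, 15): λ = (3·11² + 7)/(2·15) ≡ 2/7. 7⁻¹ ≡ 10 (mod 23), so λ ≡ 2·10 ≡ 20.
  x = λ² - 11 - 11 = 400 - 22 ≡ 10; y = λ·(11 - 10) - 15 ≡ 5. → (10, 5)
3Q: (10, 5) + (11, 15). λ = (15 - 5)/(11 - 10) ≡ 10/1 mod 23. 1⁻¹ ≡ 1 (mod 23) since 1·1 = 1 ≡ 1, so λ ≡ 10.
  x = λ² - 10 - 11 = 100 - 21 ≡ 10; y = λ·(10 - 10) - 5 ≡ 18. → (10, 18)
3Q = (10, 18).
Finally 2P + 3Q:
(12, 10) + (10, 18). λ = (18 - 10)/(10 - 12) ≡ 8/21 mod 23. 21⁻¹ ≡ 11 (mod 23) since 21·11 = 231 ≡ 1, so λ ≡ 19.
  x = λ² - 12 - 10 = 361 - 22 ≡ 17; y = λ·(12 - 17) - 10 ≡ 10. → (17, 10)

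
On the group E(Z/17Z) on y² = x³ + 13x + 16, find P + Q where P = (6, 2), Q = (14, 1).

(6, 2) + (14, 1). λ = (1 - 2)/(14 - 6) ≡ 16/8 mod 17. 8⁻¹ ≡ 15 (mod 17) since 8·15 = 120 ≡ 1, so λ ≡ 2.
  x = λ² - 6 - 14 = 4 - 20 ≡ 1; y = λ·(6 - 1) - 2 ≡ 8. → (1, 8)

(1, 8)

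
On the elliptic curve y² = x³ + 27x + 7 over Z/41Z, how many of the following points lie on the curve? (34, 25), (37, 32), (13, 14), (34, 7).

(34, 25): 25² ≡ 10, rhs ≡ 8 → off.
(37, 32): 32² ≡ 40, rhs ≡ 40 → on.
(13, 14): 14² ≡ 32, rhs ≡ 13 → off.
(34, 7): 7² ≡ 8, rhs ≡ 8 → on.

2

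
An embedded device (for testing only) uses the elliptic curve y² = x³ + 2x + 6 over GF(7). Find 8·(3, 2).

(1, 3)

Write P = (3, 2).
Repeated addition: build up to 8P.
2P: tangent at (3, 2): λ = (3·3² + 2)/(2·2) ≡ 1/4. 4⁻¹ ≡ 2 (mod 7), so λ ≡ 1·2 ≡ 2.
  x = λ² - 3 - 3 = 4 - 6 ≡ 5; y = λ·(3 - 5) - 2 ≡ 1. → (5, 1)
3P: (5, 1) + (3, 2). λ = (2 - 1)/(3 - 5) ≡ 1/5 mod 7. 5⁻¹ ≡ 3 (mod 7) since 5·3 = 15 ≡ 1, so λ ≡ 3.
  x = λ² - 5 - 3 = 9 - 8 ≡ 1; y = λ·(5 - 1) - 1 ≡ 4. → (1, 4)
4P: (1, 4) + (3, 2). λ = (2 - 4)/(3 - 1) ≡ 5/2 mod 7. 2⁻¹ ≡ 4 (mod 7), so λ ≡ 6.
  x = λ² - 1 - 3 = 36 - 4 ≡ 4; y = λ·(1 - 4) - 4 ≡ 6. → (4, 6)
5P: (4, 6) + (3, 2). λ = (2 - 6)/(3 - 4) ≡ 3/6 mod 7. 6⁻¹ ≡ 6 (mod 7), so λ ≡ 4.
  x = λ² - 4 - 3 = 16 - 7 ≡ 2; y = λ·(4 - 2) - 6 ≡ 2. → (2, 2)
6P: (2, 2) + (3, 2). λ = (2 - 2)/(3 - 2) ≡ 0/1 mod 7. 1⁻¹ ≡ 1 (mod 7), so λ ≡ 0.
  x = λ² - 2 - 3 = 0 - 5 ≡ 2; y = λ·(2 - 2) - 2 ≡ 5. → (2, 5)
7P: (2, 5) + (3, 2). λ = (2 - 5)/(3 - 2) ≡ 4/1 mod 7. 1⁻¹ ≡ 1 (mod 7), so λ ≡ 4.
  x = λ² - 2 - 3 = 16 - 5 ≡ 4; y = λ·(2 - 4) - 5 ≡ 1. → (4, 1)
8P: (4, 1) + (3, 2). λ = (2 - 1)/(3 - 4) ≡ 1/6 mod 7. 6⁻¹ ≡ 6 (mod 7), so λ ≡ 6.
  x = λ² - 4 - 3 = 36 - 7 ≡ 1; y = λ·(4 - 1) - 1 ≡ 3. → (1, 3)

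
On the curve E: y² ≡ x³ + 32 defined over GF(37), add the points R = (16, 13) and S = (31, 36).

(6, 27)

(16, 13) + (31, 36). λ = (36 - 13)/(31 - 16) ≡ 23/15 mod 37. 15⁻¹ ≡ 5 (mod 37) since 15·5 = 75 ≡ 1, so λ ≡ 4.
  x = λ² - 16 - 31 = 16 - 47 ≡ 6; y = λ·(16 - 6) - 13 ≡ 27. → (6, 27)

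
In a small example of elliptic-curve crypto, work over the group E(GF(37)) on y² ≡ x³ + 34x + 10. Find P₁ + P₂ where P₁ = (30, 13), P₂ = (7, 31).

(16, 5)

(30, 13) + (7, 31). λ = (31 - 13)/(7 - 30) ≡ 18/14 mod 37. 14⁻¹ ≡ 8 (mod 37) since 14·8 = 112 ≡ 1, so λ ≡ 33.
  x = λ² - 30 - 7 = 1089 - 37 ≡ 16; y = λ·(30 - 16) - 13 ≡ 5. → (16, 5)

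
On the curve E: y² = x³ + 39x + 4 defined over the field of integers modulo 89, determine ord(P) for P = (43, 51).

3

2P: tangent at (43, 51): λ = (3·43² + 39)/(2·51) ≡ 68/13. 13⁻¹ ≡ 48 (mod 89), so λ ≡ 68·48 ≡ 60.
  x = λ² - 43 - 43 = 3600 - 86 ≡ 43; y = λ·(43 - 43) - 51 ≡ 38. → (43, 38)
3P: (43, 38) + (43, 51): same x and y₁ ≡ -y₂, so the sum is the point at infinity.
3P = the point at infinity, so the order is 3.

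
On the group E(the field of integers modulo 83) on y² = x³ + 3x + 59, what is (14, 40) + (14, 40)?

tangent at (14, 40): λ = (3·14² + 3)/(2·40) ≡ 10/80. 80⁻¹ ≡ 55 (mod 83), so λ ≡ 10·55 ≡ 52.
  x = λ² - 14 - 14 = 2704 - 28 ≡ 20; y = λ·(14 - 20) - 40 ≡ 63. → (20, 63)

(20, 63)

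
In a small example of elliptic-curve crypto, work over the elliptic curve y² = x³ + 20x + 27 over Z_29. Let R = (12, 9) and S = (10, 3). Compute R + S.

(16, 8)

(12, 9) + (10, 3). λ = (3 - 9)/(10 - 12) ≡ 23/27 mod 29. 27⁻¹ ≡ 14 (mod 29), so λ ≡ 3.
  x = λ² - 12 - 10 = 9 - 22 ≡ 16; y = λ·(12 - 16) - 9 ≡ 8. → (16, 8)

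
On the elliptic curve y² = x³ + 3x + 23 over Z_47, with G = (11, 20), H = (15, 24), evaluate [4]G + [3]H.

(37, 36)

First 4G:
Repeated addition: build up to 4G.
2G: tangent at (11, 20): λ = (3·11² + 3)/(2·20) ≡ 37/40. 40⁻¹ ≡ 20 (mod 47), so λ ≡ 37·20 ≡ 35.
  x = λ² - 11 - 11 = 1225 - 22 ≡ 28; y = λ·(11 - 28) - 20 ≡ 43. → (28, 43)
3G: (28, 43) + (11, 20). λ = (20 - 43)/(11 - 28) ≡ 24/30 mod 47. 30⁻¹ ≡ 11 (mod 47), so λ ≡ 29.
  x = λ² - 28 - 11 = 841 - 39 ≡ 3; y = λ·(28 - 3) - 43 ≡ 24. → (3, 24)
4G: (3, 24) + (11, 20). λ = (20 - 24)/(11 - 3) ≡ 43/8 mod 47. 8⁻¹ ≡ 6 (mod 47), so λ ≡ 23.
  x = λ² - 3 - 11 = 529 - 14 ≡ 45; y = λ·(3 - 45) - 24 ≡ 44. → (45, 44)
4G = (45, 44).
Next 3H:
Repeated addition: build up to 3H.
2H: tangent at (15, 24): λ = (3·15² + 3)/(2·24) ≡ 20/1. 1⁻¹ ≡ 1 (mod 47), so λ ≡ 20·1 ≡ 20.
  x = λ² - 15 - 15 = 400 - 30 ≡ 41; y = λ·(15 - 41) - 24 ≡ 20. → (41, 20)
3H: (41, 20) + (15, 24). λ = (24 - 20)/(15 - 41) ≡ 4/21 mod 47. 21⁻¹ ≡ 9 (mod 47) since 21·9 = 189 ≡ 1, so λ ≡ 36.
  x = λ² - 41 - 15 = 1296 - 56 ≡ 18; y = λ·(41 - 18) - 20 ≡ 9. → (18, 9)
3H = (18, 9).
Finally 4G + 3H:
(45, 44) + (18, 9). λ = (9 - 44)/(18 - 45) ≡ 12/20 mod 47. 20⁻¹ ≡ 40 (mod 47), so λ ≡ 10.
  x = λ² - 45 - 18 = 100 - 63 ≡ 37; y = λ·(45 - 37) - 44 ≡ 36. → (37, 36)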